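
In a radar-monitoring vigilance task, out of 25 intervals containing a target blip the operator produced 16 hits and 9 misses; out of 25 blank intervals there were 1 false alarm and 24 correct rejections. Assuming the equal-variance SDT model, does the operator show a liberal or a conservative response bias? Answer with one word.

conservative

z(H) = 0.358, z(FA) = -1.751
c = −½·(z(H) + z(FA)) = 0.6965
c > 0 → conservative criterion (biased toward responding “no”).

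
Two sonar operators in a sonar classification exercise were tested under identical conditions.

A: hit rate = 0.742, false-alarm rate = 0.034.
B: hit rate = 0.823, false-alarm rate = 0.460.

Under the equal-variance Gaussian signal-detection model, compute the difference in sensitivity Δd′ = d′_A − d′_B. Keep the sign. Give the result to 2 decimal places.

Δd′ = 1.45

A: z(0.742) = 0.650, z(0.034) = -1.825, d' = 2.475
B: z(0.823) = 0.927, z(0.460) = -0.100, d' = 1.027
Δd' = d'_A − d'_B = 2.475 − 1.027 = 1.448
A has the higher sensitivity.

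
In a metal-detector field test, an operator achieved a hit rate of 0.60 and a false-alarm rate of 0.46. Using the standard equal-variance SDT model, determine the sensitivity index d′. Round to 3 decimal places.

d′ = 0.354

z(H) = z(0.60) = 0.2533
z(FA) = z(0.46) = -0.1004
d' = z(H) − z(FA) = 0.2533 − (-0.1004) = 0.3537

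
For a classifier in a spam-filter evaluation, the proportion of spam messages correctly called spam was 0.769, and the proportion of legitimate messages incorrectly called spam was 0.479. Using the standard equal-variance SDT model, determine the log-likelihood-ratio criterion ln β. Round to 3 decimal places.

z(H) = 0.7356
z(FA) = -0.0527
ln β = −½·[z(H)² − z(FA)²] = −0.5 × (0.5411 − 0.0028) = -0.26915

ln β = -0.269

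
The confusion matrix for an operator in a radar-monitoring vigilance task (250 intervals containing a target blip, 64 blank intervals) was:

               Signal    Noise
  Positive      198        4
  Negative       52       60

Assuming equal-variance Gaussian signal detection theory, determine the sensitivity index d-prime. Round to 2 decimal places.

H = 198/250 = 0.7920
FA = 4/64 = 0.0625
z(H) = z(0.7920) = 0.8134
z(FA) = z(0.0625) = -1.5341
d' = z(H) − z(FA) = 0.8134 − (-1.5341) = 2.3475

d-prime = 2.35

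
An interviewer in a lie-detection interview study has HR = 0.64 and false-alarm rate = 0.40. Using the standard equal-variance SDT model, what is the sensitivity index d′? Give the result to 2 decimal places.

d′ = 0.61

z(0.64) = 0.3585, z(0.40) = -0.2533
d' = z(H) − z(FA) = 0.3585 − (-0.2533) = 0.6118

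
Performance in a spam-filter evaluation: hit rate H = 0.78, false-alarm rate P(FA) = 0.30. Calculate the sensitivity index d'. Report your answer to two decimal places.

d' = 1.30

z(H) = z(0.78) = 0.772
z(FA) = z(0.30) = -0.524
d' = z(H) − z(FA) = 0.772 − (-0.524) = 1.296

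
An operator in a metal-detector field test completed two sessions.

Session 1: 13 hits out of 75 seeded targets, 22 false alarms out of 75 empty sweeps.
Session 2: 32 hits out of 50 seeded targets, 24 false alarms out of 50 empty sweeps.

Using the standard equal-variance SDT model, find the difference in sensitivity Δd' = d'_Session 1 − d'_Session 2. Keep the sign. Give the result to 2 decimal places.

Δd' = -0.81

Session 1: z(0.1733) = -0.941, z(0.2933) = -0.544, d' = -0.397
Session 2: z(0.6400) = 0.358, z(0.4800) = -0.050, d' = 0.408
Δd' = d'_Session 1 − d'_Session 2 = -0.397 − 0.408 = -0.805
Session 2 has the higher sensitivity.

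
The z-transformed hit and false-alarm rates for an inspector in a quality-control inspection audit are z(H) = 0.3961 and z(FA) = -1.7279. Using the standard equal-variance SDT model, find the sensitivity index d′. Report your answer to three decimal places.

d′ = 2.124

d' = z(H) − z(FA) = 0.3961 − (-1.7279) = 2.1240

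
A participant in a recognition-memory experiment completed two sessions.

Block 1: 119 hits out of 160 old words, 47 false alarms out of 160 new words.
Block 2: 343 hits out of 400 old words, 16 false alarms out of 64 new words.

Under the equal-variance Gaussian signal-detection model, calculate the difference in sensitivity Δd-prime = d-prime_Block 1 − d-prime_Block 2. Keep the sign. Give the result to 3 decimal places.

Block 1: z(0.7438) = 0.6551, z(0.2938) = -0.5423, d' = 1.1974
Block 2: z(0.8575) = 1.0692, z(0.2500) = -0.6745, d' = 1.7437
Δd' = d'_Block 1 − d'_Block 2 = 1.1974 − 1.7437 = -0.5463
Block 2 has the higher sensitivity.

Δd-prime = -0.546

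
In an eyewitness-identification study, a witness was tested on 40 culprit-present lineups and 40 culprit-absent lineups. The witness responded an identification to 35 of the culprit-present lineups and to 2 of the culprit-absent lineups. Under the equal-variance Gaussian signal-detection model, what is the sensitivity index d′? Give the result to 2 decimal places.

H = 35/40 = 0.8750
FA = 2/40 = 0.0500
Φ⁻¹(0.8750) = 1.1503, Φ⁻¹(0.0500) = -1.6449
d' = z(H) − z(FA) = 1.1503 − (-1.6449) = 2.7952

d′ = 2.80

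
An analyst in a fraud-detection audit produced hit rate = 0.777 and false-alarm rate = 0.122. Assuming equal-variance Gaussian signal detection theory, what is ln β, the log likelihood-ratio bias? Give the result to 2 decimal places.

ln β = 0.39

z(0.777) = 0.762, z(0.122) = -1.165
ln β = −½·[z(H)² − z(FA)²] = −0.5 × (0.581 − 1.357) = 0.388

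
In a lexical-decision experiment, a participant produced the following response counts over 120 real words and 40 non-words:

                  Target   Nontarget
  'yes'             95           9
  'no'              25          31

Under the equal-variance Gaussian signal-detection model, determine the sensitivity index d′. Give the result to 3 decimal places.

d′ = 1.568

H = 95/120 = 0.7917
FA = 9/40 = 0.2250
z(0.7917) = 0.8123, z(0.2250) = -0.7554
d' = z(H) − z(FA) = 0.8123 − (-0.7554) = 1.5677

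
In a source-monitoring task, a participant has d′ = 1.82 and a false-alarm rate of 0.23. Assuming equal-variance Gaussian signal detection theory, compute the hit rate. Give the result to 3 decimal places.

z(false-alarm rate) = z(0.23) = -0.7388
z(H) = z(FA) + d' = -0.7388 + 1.82 = 1.0812
hit rate = Φ(1.0812) = 0.8602

hit rate = 0.860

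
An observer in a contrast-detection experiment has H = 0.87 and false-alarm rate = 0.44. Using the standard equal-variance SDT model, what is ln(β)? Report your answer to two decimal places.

ln β = -0.62

z(H) = z(0.87) = 1.126
z(FA) = z(0.44) = -0.151
ln β = −½·[z(H)² − z(FA)²] = −0.5 × (1.268 − 0.023) = -0.6225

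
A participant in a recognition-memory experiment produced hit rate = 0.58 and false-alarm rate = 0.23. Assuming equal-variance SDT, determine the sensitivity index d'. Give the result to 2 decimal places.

d' = 0.94

z(H) = z(0.58) = 0.202
z(FA) = z(0.23) = -0.739
d' = z(H) − z(FA) = 0.202 − (-0.739) = 0.941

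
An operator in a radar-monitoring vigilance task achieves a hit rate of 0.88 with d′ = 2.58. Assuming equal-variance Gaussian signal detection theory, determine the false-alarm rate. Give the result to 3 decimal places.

z(hit rate) = z(0.88) = 1.1750
z(FA) = z(H) − d' = 1.1750 − 2.58 = -1.4050
false-alarm rate = Φ(-1.4050) = 0.0800

false-alarm rate = 0.080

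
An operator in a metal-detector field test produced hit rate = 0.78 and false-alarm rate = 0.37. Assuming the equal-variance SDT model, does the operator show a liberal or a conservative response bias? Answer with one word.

z(H) = 0.772, z(FA) = -0.332
c = −½·(z(H) + z(FA)) = -0.220
c < 0 → liberal criterion (biased toward responding “yes”).

liberal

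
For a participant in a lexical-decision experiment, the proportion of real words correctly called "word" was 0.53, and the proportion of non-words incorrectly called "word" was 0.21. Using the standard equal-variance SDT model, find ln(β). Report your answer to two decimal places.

ln β = 0.32

z(H) = 0.075
z(FA) = -0.806
ln β = −½·[z(H)² − z(FA)²] = −0.5 × (0.006 − 0.650) = 0.322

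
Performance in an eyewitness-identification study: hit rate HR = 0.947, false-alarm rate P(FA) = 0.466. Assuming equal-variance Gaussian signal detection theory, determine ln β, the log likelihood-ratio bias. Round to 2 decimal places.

ln β = -1.30

Φ⁻¹(H) = Φ⁻¹(0.947) = 1.616
Φ⁻¹(FA) = Φ⁻¹(0.466) = -0.085
ln β = −½·[z(H)² − z(FA)²] = −0.5 × (2.611 − 0.007) = -1.302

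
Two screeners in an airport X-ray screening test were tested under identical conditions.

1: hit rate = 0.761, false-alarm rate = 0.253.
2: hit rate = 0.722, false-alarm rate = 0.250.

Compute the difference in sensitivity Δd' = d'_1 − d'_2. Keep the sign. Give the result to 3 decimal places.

1: z(0.761) = 0.7095, z(0.253) = -0.6651, d' = 1.3746
2: z(0.722) = 0.5888, z(0.250) = -0.6745, d' = 1.2633
Δd' = d'_1 − d'_2 = 1.3746 − 1.2633 = 0.1113
1 has the higher sensitivity.

Δd' = 0.111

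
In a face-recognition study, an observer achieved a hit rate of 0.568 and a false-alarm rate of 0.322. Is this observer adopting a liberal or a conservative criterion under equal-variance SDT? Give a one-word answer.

conservative

z(H) = 0.171, z(FA) = -0.462
c = −½·(z(H) + z(FA)) = 0.1455
c > 0 → conservative criterion (biased toward responding “no”).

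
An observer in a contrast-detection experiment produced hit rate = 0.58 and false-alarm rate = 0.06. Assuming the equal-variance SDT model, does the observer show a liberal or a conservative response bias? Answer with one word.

z(H) = 0.202, z(FA) = -1.555
c = −½·(z(H) + z(FA)) = 0.6765
c > 0 → conservative criterion (biased toward responding “no”).

conservative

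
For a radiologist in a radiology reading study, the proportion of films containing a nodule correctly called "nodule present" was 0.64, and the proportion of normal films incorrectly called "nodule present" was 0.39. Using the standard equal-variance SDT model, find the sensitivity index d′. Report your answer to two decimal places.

d′ = 0.64

z(H) = 0.358
z(FA) = -0.279
d' = z(H) − z(FA) = 0.358 − (-0.279) = 0.637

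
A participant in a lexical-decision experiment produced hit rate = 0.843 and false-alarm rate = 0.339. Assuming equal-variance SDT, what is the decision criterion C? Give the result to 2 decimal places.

C = -0.30

z(H) = z(0.843) = 1.0069
z(FA) = z(0.339) = -0.4152
c = −½·[z(H) + z(FA)] = −0.5 × (1.0069 + (-0.4152)) = -0.29585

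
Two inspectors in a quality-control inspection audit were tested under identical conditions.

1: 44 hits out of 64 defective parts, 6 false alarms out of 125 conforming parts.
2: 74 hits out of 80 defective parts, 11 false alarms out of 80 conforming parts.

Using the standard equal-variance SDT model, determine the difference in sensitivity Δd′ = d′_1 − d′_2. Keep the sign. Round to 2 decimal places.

1: z(0.6875) = 0.489, z(0.0480) = -1.665, d' = 2.154
2: z(0.9250) = 1.440, z(0.1375) = -1.092, d' = 2.532
Δd' = d'_1 − d'_2 = 2.154 − 2.532 = -0.378
2 has the higher sensitivity.

Δd′ = -0.38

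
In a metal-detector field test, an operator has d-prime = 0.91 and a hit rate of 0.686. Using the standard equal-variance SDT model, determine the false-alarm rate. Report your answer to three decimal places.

z(hit rate) = z(0.686) = 0.4845
z(FA) = z(H) − d' = 0.4845 − 0.91 = -0.4255
false-alarm rate = Φ(-0.4255) = 0.3352

false-alarm rate = 0.335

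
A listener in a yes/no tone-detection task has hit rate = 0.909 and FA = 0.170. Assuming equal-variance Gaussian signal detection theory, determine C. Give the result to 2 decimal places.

z(H) = z(0.909) = 1.335
z(FA) = z(0.170) = -0.954
c = −½·[z(H) + z(FA)] = −0.5 × (1.335 + (-0.954)) = -0.1905

C = -0.19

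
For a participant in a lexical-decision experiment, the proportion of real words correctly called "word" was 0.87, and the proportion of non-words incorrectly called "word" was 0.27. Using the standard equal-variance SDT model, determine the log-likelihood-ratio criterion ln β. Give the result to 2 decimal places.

z(0.87) = 1.126, z(0.27) = -0.613
ln β = −½·[z(H)² − z(FA)²] = −0.5 × (1.268 − 0.376) = -0.446

ln β = -0.45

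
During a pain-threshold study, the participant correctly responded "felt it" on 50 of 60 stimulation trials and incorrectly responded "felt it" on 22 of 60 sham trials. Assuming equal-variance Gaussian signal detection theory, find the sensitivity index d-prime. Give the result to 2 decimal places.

H = 50/60 = 0.8333
FA = 22/60 = 0.3667
z(H) = z(0.8333) = 0.967
z(FA) = z(0.3667) = -0.341
d' = z(H) − z(FA) = 0.967 − (-0.341) = 1.308

d-prime = 1.31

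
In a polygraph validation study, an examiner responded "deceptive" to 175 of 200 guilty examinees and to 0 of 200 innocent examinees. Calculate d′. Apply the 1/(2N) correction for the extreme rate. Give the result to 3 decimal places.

The false-alarm rate is 0/200 = 0, so apply the 1/(2N) correction: FA → 1/(2·200) = 0.00250.
z(H) = z(0.87500) = 1.1503
z(FA) = z(0.00250) = -2.8070
d' = 1.1503 − (-2.8070) = 3.9573

d′ = 3.957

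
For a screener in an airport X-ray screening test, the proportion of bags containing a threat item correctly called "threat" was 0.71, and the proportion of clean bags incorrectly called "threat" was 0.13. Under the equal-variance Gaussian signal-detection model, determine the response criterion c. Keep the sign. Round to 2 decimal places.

z(H) = z(0.71) = 0.5534
z(FA) = z(0.13) = -1.1264
c = −½·[z(H) + z(FA)] = −0.5 × (0.5534 + (-1.1264)) = 0.2865

c = 0.29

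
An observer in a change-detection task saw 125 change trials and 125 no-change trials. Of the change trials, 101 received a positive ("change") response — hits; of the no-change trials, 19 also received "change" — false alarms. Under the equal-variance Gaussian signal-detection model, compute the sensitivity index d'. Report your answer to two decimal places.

H = 101/125 = 0.8080
FA = 19/125 = 0.1520
Φ⁻¹(H) = Φ⁻¹(0.8080) = 0.8705
Φ⁻¹(FA) = Φ⁻¹(0.1520) = -1.0279
d' = z(H) − z(FA) = 0.8705 − (-1.0279) = 1.8984

d' = 1.90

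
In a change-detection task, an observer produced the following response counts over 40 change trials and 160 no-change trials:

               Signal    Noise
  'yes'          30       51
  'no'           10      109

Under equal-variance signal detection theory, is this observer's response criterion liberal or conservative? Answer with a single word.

liberal

z(H) = 0.674, z(FA) = -0.471
c = −½·(z(H) + z(FA)) = -0.1015
c < 0 → liberal criterion (biased toward responding “yes”).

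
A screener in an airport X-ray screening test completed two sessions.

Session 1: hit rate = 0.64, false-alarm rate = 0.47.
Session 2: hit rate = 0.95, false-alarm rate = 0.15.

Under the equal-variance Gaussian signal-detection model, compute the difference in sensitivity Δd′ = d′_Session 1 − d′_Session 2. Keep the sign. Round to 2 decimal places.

Δd′ = -2.25

Session 1: z(0.64) = 0.358, z(0.47) = -0.075, d' = 0.433
Session 2: z(0.95) = 1.645, z(0.15) = -1.036, d' = 2.681
Δd' = d'_Session 1 − d'_Session 2 = 0.433 − 2.681 = -2.248
Session 2 has the higher sensitivity.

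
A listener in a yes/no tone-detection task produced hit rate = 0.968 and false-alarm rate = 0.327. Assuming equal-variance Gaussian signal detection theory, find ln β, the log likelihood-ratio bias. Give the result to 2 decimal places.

z(0.968) = 1.852, z(0.327) = -0.448
ln β = −½·[z(H)² − z(FA)²] = −0.5 × (3.430 − 0.201) = -1.6145

ln β = -1.61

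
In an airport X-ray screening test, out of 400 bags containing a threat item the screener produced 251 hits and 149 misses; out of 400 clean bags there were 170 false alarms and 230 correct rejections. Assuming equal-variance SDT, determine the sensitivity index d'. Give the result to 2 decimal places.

H = 251/400 = 0.6275
FA = 170/400 = 0.4250
z(H) = 0.3252
z(FA) = -0.1891
d' = z(H) − z(FA) = 0.3252 − (-0.1891) = 0.5143

d' = 0.51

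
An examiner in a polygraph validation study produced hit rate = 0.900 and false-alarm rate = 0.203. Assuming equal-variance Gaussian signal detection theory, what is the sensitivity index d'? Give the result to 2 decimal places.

z(H) = 1.282
z(FA) = -0.831
d' = z(H) − z(FA) = 1.282 − (-0.831) = 2.113

d' = 2.11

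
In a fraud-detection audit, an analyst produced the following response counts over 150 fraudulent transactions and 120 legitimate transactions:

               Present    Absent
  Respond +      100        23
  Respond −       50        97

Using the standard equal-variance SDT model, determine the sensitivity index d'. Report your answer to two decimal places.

H = 100/150 = 0.6667
FA = 23/120 = 0.1917
z(0.6667) = 0.431, z(0.1917) = -0.872
d' = z(H) − z(FA) = 0.431 − (-0.872) = 1.303

d' = 1.30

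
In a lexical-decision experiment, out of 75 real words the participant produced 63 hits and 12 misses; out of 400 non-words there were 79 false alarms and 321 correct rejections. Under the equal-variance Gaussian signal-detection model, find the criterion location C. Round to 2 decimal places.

C = -0.07

H = 63/75 = 0.8400
FA = 79/400 = 0.1975
z(H) = 0.994
z(FA) = -0.851
c = −½·[z(H) + z(FA)] = −0.5 × (0.994 + (-0.851)) = -0.0715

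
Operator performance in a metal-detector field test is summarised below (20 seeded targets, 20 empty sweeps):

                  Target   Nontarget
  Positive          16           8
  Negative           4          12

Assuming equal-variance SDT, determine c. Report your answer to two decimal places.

H = 16/20 = 0.8000
FA = 8/20 = 0.4000
z(H) = 0.842
z(FA) = -0.253
c = −½·[z(H) + z(FA)] = −0.5 × (0.842 + (-0.253)) = -0.2945

c = -0.29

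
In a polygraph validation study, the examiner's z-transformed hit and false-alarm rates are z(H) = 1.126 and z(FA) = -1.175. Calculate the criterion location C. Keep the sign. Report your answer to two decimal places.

c = −½·[z(H) + z(FA)] = −½·(1.126 + (-1.175)) = 0.0245
c > 0: the examiner has a conservative response bias.

C = 0.02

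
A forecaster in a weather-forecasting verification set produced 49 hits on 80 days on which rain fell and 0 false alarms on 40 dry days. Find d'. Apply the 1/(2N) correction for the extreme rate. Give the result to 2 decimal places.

The false-alarm rate is 0/40 = 0, so apply the 1/(2N) correction: FA → 1/(2·40) = 0.01250.
z(H) = z(0.61250) = 0.286
z(FA) = z(0.01250) = -2.241
d' = 0.286 − (-2.241) = 2.527

d' = 2.53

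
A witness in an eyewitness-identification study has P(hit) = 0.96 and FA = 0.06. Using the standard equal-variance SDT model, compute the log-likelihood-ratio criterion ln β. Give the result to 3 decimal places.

Φ⁻¹(H) = Φ⁻¹(0.96) = 1.7507
Φ⁻¹(FA) = Φ⁻¹(0.06) = -1.5548
ln β = −½·[z(H)² − z(FA)²] = −0.5 × (3.0650 − 2.4174) = -0.3238

ln β = -0.324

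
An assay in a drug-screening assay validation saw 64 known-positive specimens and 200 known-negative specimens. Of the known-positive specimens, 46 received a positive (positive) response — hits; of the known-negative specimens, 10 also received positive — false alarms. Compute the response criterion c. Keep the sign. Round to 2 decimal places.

c = 0.53

H = 46/64 = 0.7188
FA = 10/200 = 0.0500
z(H) = 0.579
z(FA) = -1.645
c = −½·[z(H) + z(FA)] = −0.5 × (0.579 + (-1.645)) = 0.533
c > 0: the assay has a conservative response bias.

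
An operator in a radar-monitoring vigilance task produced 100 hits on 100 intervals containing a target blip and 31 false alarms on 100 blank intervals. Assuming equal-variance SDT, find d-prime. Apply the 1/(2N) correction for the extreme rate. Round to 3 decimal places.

d-prime = 3.072

The hit rate is 100/100 = 1, so apply the 1/(2N) correction: H → 1 − 1/(2·100) = 0.99500.
z(H) = z(0.99500) = 2.5758
z(FA) = z(0.31000) = -0.4959
d' = 2.5758 − (-0.4959) = 3.0717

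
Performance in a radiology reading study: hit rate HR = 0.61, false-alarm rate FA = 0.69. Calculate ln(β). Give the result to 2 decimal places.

ln β = 0.08

z(H) = z(0.61) = 0.279
z(FA) = z(0.69) = 0.496
ln β = −½·[z(H)² − z(FA)²] = −0.5 × (0.078 − 0.246) = 0.084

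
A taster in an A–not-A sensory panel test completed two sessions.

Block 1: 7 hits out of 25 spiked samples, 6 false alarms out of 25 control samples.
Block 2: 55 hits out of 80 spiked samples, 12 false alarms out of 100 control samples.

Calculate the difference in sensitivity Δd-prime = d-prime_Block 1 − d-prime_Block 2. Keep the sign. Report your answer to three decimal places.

Block 1: z(0.2800) = -0.5828, z(0.2400) = -0.7063, d' = 0.1235
Block 2: z(0.6875) = 0.4888, z(0.1200) = -1.1750, d' = 1.6638
Δd' = d'_Block 1 − d'_Block 2 = 0.1235 − 1.6638 = -1.5403
Block 2 has the higher sensitivity.

Δd-prime = -1.540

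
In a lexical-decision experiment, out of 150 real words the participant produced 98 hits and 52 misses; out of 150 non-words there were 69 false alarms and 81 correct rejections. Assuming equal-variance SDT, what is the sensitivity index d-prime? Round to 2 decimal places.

d-prime = 0.49

H = 98/150 = 0.6533
FA = 69/150 = 0.4600
z(H) = z(0.6533) = 0.394
z(FA) = z(0.4600) = -0.100
d' = z(H) − z(FA) = 0.394 − (-0.100) = 0.494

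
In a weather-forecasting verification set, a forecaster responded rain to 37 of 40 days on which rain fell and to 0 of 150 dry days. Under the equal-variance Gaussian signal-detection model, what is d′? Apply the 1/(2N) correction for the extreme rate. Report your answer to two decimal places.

d′ = 4.15

The false-alarm rate is 0/150 = 0, so apply the 1/(2N) correction: FA → 1/(2·150) = 0.00333.
z(H) = z(0.92500) = 1.440
z(FA) = z(0.00333) = -2.713
d' = 1.440 − (-2.713) = 4.153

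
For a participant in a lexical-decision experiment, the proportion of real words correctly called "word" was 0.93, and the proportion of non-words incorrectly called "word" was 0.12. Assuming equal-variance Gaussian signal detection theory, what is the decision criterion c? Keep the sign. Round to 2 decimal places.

z(0.93) = 1.4758, z(0.12) = -1.1750
c = −½·[z(H) + z(FA)] = −0.5 × (1.4758 + (-1.1750)) = -0.1504
c < 0: the participant has a liberal response bias.

c = -0.15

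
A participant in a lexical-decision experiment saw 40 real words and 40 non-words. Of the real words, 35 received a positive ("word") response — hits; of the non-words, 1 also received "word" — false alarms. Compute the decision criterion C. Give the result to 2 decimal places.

C = 0.40

H = 35/40 = 0.8750
FA = 1/40 = 0.0250
Φ⁻¹(H) = 1.1503
Φ⁻¹(FA) = -1.9600
c = −½·[z(H) + z(FA)] = −0.5 × (1.1503 + (-1.9600)) = 0.40485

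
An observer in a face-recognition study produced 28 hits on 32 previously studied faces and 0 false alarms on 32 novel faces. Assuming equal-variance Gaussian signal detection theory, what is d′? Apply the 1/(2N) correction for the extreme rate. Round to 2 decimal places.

d′ = 3.30

The false-alarm rate is 0/32 = 0, so apply the 1/(2N) correction: FA → 1/(2·32) = 0.01562.
z(H) = z(0.87500) = 1.150
z(FA) = z(0.01562) = -2.154
d' = 1.150 − (-2.154) = 3.304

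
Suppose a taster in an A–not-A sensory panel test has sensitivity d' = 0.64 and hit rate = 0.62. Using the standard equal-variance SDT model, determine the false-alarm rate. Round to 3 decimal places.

z(hit rate) = z(0.62) = 0.3055
z(FA) = z(H) − d' = 0.3055 − 0.64 = -0.3345
false-alarm rate = Φ(-0.3345) = 0.3690

false-alarm rate = 0.369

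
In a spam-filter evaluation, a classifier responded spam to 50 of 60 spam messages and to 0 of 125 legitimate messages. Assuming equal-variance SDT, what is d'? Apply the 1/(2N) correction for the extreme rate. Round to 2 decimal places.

The false-alarm rate is 0/125 = 0, so apply the 1/(2N) correction: FA → 1/(2·125) = 0.00400.
z(H) = z(0.83333) = 0.967
z(FA) = z(0.00400) = -2.652
d' = 0.967 − (-2.652) = 3.619

d' = 3.62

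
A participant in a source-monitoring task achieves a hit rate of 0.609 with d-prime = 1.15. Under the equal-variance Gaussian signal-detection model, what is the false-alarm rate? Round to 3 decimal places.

false-alarm rate = 0.191

z(hit rate) = z(0.609) = 0.2767
z(FA) = z(H) − d' = 0.2767 − 1.15 = -0.8733
false-alarm rate = Φ(-0.8733) = 0.1912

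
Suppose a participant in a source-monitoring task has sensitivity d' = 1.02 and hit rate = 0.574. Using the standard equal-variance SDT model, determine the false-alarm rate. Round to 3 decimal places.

false-alarm rate = 0.202

z(hit rate) = z(0.574) = 0.1866
z(FA) = z(H) − d' = 0.1866 − 1.02 = -0.8334
false-alarm rate = Φ(-0.8334) = 0.2023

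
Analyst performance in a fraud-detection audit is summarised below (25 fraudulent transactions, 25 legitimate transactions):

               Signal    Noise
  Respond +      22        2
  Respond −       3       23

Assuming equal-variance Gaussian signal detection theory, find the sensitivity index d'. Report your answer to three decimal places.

H = 22/25 = 0.8800
FA = 2/25 = 0.0800
z(H) = z(0.8800) = 1.1750
z(FA) = z(0.0800) = -1.4051
d' = z(H) − z(FA) = 1.1750 − (-1.4051) = 2.5801

d' = 2.580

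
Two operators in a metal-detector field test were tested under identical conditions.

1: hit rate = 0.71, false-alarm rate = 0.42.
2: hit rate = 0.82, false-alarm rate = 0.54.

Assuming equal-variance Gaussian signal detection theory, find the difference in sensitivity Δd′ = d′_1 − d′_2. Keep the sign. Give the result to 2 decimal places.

1: z(0.71) = 0.553, z(0.42) = -0.202, d' = 0.755
2: z(0.82) = 0.915, z(0.54) = 0.100, d' = 0.815
Δd' = d'_1 − d'_2 = 0.755 − 0.815 = -0.060
2 has the higher sensitivity.

Δd′ = -0.06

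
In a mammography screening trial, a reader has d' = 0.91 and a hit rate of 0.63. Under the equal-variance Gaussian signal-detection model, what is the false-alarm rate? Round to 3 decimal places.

z(hit rate) = z(0.63) = 0.3319
z(FA) = z(H) − d' = 0.3319 − 0.91 = -0.5781
false-alarm rate = Φ(-0.5781) = 0.2816

false-alarm rate = 0.282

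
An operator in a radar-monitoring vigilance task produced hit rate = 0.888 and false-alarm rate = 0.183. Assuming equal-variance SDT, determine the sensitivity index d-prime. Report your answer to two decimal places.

Φ⁻¹(H) = Φ⁻¹(0.888) = 1.216
Φ⁻¹(FA) = Φ⁻¹(0.183) = -0.904
d' = z(H) − z(FA) = 1.216 − (-0.904) = 2.120

d-prime = 2.12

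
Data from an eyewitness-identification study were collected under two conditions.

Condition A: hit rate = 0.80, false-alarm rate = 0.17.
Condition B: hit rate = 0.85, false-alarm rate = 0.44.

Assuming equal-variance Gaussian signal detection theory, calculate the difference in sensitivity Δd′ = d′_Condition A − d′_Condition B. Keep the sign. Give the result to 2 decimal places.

Δd′ = 0.61

Condition A: z(0.80) = 0.842, z(0.17) = -0.954, d' = 1.796
Condition B: z(0.85) = 1.036, z(0.44) = -0.151, d' = 1.187
Δd' = d'_Condition A − d'_Condition B = 1.796 − 1.187 = 0.609
Condition A has the higher sensitivity.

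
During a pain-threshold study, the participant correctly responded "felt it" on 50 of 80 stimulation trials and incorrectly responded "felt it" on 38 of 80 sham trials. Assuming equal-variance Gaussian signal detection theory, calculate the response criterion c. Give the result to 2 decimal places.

c = -0.13

H = 50/80 = 0.6250
FA = 38/80 = 0.4750
Φ⁻¹(H) = 0.319
Φ⁻¹(FA) = -0.063
c = −½·[z(H) + z(FA)] = −0.5 × (0.319 + (-0.063)) = -0.128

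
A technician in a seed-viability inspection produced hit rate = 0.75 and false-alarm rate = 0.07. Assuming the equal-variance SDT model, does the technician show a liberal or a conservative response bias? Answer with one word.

z(H) = 0.674, z(FA) = -1.476
c = −½·(z(H) + z(FA)) = 0.401
c > 0 → conservative criterion (biased toward responding “no”).

conservative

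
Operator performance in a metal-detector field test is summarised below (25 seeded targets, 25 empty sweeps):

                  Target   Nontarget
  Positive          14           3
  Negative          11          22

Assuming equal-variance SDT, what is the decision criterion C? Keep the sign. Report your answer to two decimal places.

H = 14/25 = 0.5600
FA = 3/25 = 0.1200
Φ⁻¹(H) = Φ⁻¹(0.5600) = 0.1510
Φ⁻¹(FA) = Φ⁻¹(0.1200) = -1.1750
c = −½·[z(H) + z(FA)] = −0.5 × (0.1510 + (-1.1750)) = 0.5120
c > 0: the operator has a conservative response bias.

C = 0.51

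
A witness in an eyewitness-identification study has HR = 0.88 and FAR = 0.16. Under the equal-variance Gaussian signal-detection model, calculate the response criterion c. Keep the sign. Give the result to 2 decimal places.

z(H) = 1.175
z(FA) = -0.994
c = −½·[z(H) + z(FA)] = −0.5 × (1.175 + (-0.994)) = -0.0905
c < 0: the witness has a liberal response bias.

c = -0.09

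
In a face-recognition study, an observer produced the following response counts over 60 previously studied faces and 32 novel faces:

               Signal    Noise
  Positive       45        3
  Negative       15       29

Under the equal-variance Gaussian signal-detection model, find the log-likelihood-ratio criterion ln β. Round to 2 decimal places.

ln β = 0.64

H = 45/60 = 0.7500
FA = 3/32 = 0.0938
z(0.7500) = 0.674, z(0.0938) = -1.318
ln β = −½·[z(H)² − z(FA)²] = −0.5 × (0.454 − 1.737) = 0.6415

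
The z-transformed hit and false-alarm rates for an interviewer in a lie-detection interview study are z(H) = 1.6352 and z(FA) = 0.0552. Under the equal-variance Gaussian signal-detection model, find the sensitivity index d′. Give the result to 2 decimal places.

d' = z(H) − z(FA) = 1.6352 − 0.0552 = 1.5800

d′ = 1.58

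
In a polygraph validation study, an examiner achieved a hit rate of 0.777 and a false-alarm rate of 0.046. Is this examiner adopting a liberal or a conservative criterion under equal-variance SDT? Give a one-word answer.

z(H) = 0.762, z(FA) = -1.685
c = −½·(z(H) + z(FA)) = 0.4615
c > 0 → conservative criterion (biased toward responding “no”).

conservative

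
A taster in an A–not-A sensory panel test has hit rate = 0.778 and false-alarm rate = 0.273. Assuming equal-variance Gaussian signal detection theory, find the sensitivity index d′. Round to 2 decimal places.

z(0.778) = 0.7655, z(0.273) = -0.6038
d' = z(H) − z(FA) = 0.7655 − (-0.6038) = 1.3693

d′ = 1.37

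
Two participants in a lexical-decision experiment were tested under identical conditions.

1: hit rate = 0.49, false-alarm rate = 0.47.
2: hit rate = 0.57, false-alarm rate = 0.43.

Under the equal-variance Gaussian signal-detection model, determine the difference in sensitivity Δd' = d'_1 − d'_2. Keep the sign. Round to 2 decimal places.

1: z(0.49) = -0.025, z(0.47) = -0.075, d' = 0.050
2: z(0.57) = 0.176, z(0.43) = -0.176, d' = 0.352
Δd' = d'_1 − d'_2 = 0.050 − 0.352 = -0.302
2 has the higher sensitivity.

Δd' = -0.30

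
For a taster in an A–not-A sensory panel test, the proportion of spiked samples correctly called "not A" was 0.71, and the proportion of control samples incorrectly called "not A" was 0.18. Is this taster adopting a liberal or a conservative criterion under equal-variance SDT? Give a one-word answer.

conservative

z(H) = 0.553, z(FA) = -0.915
c = −½·(z(H) + z(FA)) = 0.181
c > 0 → conservative criterion (biased toward responding “no”).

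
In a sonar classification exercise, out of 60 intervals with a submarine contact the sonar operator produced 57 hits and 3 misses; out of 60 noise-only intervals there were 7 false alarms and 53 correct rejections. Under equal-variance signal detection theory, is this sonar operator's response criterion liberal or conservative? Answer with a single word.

z(H) = 1.645, z(FA) = -1.192
c = −½·(z(H) + z(FA)) = -0.2265
c < 0 → liberal criterion (biased toward responding “yes”).

liberal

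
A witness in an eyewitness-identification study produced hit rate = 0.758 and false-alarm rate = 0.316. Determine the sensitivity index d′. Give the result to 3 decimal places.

z(H) = z(0.758) = 0.6999
z(FA) = z(0.316) = -0.4789
d' = z(H) − z(FA) = 0.6999 − (-0.4789) = 1.1788

d′ = 1.179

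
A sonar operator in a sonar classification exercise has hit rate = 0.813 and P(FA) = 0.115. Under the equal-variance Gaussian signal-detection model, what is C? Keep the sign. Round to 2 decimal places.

Φ⁻¹(H) = Φ⁻¹(0.813) = 0.8890
Φ⁻¹(FA) = Φ⁻¹(0.115) = -1.2004
c = −½·[z(H) + z(FA)] = −0.5 × (0.8890 + (-1.2004)) = 0.1557
c > 0: the sonar operator has a conservative response bias.

C = 0.16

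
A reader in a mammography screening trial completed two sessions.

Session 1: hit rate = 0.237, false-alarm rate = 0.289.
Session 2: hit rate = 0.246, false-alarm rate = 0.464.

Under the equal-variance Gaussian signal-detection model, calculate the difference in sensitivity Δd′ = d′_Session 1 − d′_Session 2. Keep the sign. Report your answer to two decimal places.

Session 1: z(0.237) = -0.716, z(0.289) = -0.556, d' = -0.160
Session 2: z(0.246) = -0.687, z(0.464) = -0.090, d' = -0.597
Δd' = d'_Session 1 − d'_Session 2 = -0.160 − (-0.597) = 0.437
Session 1 has the higher sensitivity.

Δd′ = 0.44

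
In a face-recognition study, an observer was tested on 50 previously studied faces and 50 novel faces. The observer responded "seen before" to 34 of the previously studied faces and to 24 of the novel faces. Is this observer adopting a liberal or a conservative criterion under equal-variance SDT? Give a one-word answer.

z(H) = 0.468, z(FA) = -0.050
c = −½·(z(H) + z(FA)) = -0.209
c < 0 → liberal criterion (biased toward responding “yes”).

liberal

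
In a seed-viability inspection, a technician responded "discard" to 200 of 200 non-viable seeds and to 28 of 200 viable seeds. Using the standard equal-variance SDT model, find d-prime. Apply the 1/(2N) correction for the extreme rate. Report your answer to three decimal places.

d-prime = 3.887

The hit rate is 200/200 = 1, so apply the 1/(2N) correction: H → 1 − 1/(2·200) = 0.99750.
z(H) = z(0.99750) = 2.8070
z(FA) = z(0.14000) = -1.0803
d' = 2.8070 − (-1.0803) = 3.8873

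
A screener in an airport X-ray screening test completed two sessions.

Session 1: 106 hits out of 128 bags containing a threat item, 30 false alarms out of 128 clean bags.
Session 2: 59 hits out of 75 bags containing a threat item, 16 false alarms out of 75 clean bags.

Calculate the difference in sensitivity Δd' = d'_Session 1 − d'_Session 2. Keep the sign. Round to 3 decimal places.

Δd' = 0.081

Session 1: z(0.8281) = 0.9467, z(0.2344) = -0.7244, d' = 1.6711
Session 2: z(0.7867) = 0.7950, z(0.2133) = -0.7950, d' = 1.5900
Δd' = d'_Session 1 − d'_Session 2 = 1.6711 − 1.5900 = 0.0811
Session 1 has the higher sensitivity.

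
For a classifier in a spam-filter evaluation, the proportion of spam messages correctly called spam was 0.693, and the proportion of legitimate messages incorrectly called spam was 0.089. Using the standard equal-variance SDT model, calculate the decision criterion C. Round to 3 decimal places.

Φ⁻¹(H) = Φ⁻¹(0.693) = 0.5044
Φ⁻¹(FA) = Φ⁻¹(0.089) = -1.3469
c = −½·[z(H) + z(FA)] = −0.5 × (0.5044 + (-1.3469)) = 0.42125

C = 0.421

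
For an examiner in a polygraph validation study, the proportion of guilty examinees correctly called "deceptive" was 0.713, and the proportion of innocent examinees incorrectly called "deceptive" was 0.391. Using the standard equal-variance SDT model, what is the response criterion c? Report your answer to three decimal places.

c = -0.143

z(0.713) = 0.5622, z(0.391) = -0.2767
c = −½·[z(H) + z(FA)] = −0.5 × (0.5622 + (-0.2767)) = -0.14275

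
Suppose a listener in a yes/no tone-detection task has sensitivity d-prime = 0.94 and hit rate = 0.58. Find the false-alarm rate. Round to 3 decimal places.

false-alarm rate = 0.230

z(hit rate) = z(0.58) = 0.2019
z(FA) = z(H) − d' = 0.2019 − 0.94 = -0.7381
false-alarm rate = Φ(-0.7381) = 0.2302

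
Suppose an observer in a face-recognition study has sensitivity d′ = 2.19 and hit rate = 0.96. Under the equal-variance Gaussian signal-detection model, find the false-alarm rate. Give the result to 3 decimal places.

false-alarm rate = 0.330

z(hit rate) = z(0.96) = 1.7507
z(FA) = z(H) − d' = 1.7507 − 2.19 = -0.4393
false-alarm rate = Φ(-0.4393) = 0.3302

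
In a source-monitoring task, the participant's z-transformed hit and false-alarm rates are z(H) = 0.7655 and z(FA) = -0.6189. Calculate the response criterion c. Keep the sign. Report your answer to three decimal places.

c = -0.073

c = −½·[z(H) + z(FA)] = −½·(0.7655 + (-0.6189)) = -0.0733
c < 0: the participant has a liberal response bias.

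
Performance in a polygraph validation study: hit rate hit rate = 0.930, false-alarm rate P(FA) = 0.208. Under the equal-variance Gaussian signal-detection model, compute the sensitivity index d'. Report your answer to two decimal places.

z(H) = z(0.930) = 1.476
z(FA) = z(0.208) = -0.813
d' = z(H) − z(FA) = 1.476 − (-0.813) = 2.289

d' = 2.29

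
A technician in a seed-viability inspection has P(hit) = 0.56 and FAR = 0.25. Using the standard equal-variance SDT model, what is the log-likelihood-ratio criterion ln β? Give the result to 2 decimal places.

ln β = 0.22

Φ⁻¹(0.56) = 0.151, Φ⁻¹(0.25) = -0.674
ln β = −½·[z(H)² − z(FA)²] = −0.5 × (0.023 − 0.454) = 0.2155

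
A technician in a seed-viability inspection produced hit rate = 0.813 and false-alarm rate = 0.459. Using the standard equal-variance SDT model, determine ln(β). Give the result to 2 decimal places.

z(H) = z(0.813) = 0.889
z(FA) = z(0.459) = -0.103
ln β = −½·[z(H)² − z(FA)²] = −0.5 × (0.790 − 0.011) = -0.3895

ln β = -0.39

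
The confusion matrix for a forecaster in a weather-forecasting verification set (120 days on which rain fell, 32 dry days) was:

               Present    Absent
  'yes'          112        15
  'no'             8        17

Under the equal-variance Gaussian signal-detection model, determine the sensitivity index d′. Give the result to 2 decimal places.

H = 112/120 = 0.9333
FA = 15/32 = 0.4688
z(H) = z(0.9333) = 1.501
z(FA) = z(0.4688) = -0.078
d' = z(H) − z(FA) = 1.501 − (-0.078) = 1.579

d′ = 1.58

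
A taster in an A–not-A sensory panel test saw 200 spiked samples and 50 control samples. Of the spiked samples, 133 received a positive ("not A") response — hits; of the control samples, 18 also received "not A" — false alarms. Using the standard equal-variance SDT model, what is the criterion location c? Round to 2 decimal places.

c = -0.03

H = 133/200 = 0.6650
FA = 18/50 = 0.3600
Φ⁻¹(H) = Φ⁻¹(0.6650) = 0.426
Φ⁻¹(FA) = Φ⁻¹(0.3600) = -0.358
c = −½·[z(H) + z(FA)] = −0.5 × (0.426 + (-0.358)) = -0.034
c < 0: the taster has a liberal response bias.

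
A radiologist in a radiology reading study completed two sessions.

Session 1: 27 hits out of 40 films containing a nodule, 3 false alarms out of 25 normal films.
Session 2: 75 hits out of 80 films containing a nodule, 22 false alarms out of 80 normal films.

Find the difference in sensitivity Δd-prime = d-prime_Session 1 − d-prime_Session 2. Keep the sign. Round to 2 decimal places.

Session 1: z(0.6750) = 0.454, z(0.1200) = -1.175, d' = 1.629
Session 2: z(0.9375) = 1.534, z(0.2750) = -0.598, d' = 2.132
Δd' = d'_Session 1 − d'_Session 2 = 1.629 − 2.132 = -0.503
Session 2 has the higher sensitivity.

Δd-prime = -0.50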